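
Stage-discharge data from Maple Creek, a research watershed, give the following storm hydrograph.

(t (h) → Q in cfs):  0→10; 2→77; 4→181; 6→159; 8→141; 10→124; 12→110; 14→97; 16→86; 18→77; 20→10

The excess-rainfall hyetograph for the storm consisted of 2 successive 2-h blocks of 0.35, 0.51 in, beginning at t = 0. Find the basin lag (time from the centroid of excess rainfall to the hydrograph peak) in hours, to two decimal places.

Centroid of excess rainfall: t_c = Σ P_i·t̄_i / ΣP_i = 2.1860 h (block centres at 1, 3 h).
Hydrograph peak occurs at t = 4 h, so basin lag t_L = 4 − 2.1860 = 1.81 h.

t_L ≈ 1.81 h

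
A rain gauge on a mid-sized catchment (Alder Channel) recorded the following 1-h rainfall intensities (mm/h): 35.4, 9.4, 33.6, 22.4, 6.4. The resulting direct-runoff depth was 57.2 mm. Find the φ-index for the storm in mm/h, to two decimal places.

φ ≈ 11.40 mm/h

Only the 3 blocks with intensity above φ contribute runoff: 35.4, 33.6, 22.4 mm/h.
Σ(I−φ)·Δt = d  ⇒  (35.4+33.6+22.4 − 3φ)·1 = 57.2
φ = (91.40 − 57.2/1) / 3 = 11.40 mm/h.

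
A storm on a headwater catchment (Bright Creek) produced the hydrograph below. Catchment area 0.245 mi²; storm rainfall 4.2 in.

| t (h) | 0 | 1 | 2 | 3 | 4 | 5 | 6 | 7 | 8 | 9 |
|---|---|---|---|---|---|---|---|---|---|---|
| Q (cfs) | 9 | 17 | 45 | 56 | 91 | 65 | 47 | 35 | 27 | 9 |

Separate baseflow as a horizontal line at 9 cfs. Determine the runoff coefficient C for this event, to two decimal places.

ΣQ_DR = 311.0 cfs; V = ΣQ_DR·Δt = 1.120 × 10^6 ft³.
Runoff depth d = V / A = 1.967 in.
C = d / P = 1.967 / 4.2 = 0.47.

C ≈ 0.47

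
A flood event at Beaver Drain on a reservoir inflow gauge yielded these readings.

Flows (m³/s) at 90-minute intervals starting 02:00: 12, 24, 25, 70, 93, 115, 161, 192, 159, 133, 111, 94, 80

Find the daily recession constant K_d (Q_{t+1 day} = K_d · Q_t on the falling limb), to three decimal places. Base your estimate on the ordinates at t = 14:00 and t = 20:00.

K_d ≈ 0.064

Between t = 14:00 and t = 20:00 the flow falls from 159 to 80 m³/s over 4×1.5 h = 6 h.
Per-interval ratio K = (80/159)^(1/4) = 0.8422; K_d = K^(24/1.5) = 0.064.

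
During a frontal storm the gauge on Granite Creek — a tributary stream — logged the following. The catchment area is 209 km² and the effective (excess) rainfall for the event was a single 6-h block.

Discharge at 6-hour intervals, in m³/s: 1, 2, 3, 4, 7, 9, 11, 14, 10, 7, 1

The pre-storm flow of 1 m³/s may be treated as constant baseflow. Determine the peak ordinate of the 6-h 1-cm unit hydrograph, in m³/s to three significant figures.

U_p ≈ 21.7 m³/s

Direct runoff: 0.0, 1.0, 2.0, 3.0, 6.0, 8.0, 10.0, 13.0, 9.0, 6.0, 0.0 m³/s; ΣQ_DR = 58.00 m³/s, peak = 13.0 m³/s.
Runoff depth d = ΣQ_DR·Δt / A = 58.00 × 21600 / (209 km²) = 5.994 mm.
The 1-cm UH is the DRH scaled by (10 mm)/d, so U_p = 13.0 × 10/5.994 = 21.7 m³/s.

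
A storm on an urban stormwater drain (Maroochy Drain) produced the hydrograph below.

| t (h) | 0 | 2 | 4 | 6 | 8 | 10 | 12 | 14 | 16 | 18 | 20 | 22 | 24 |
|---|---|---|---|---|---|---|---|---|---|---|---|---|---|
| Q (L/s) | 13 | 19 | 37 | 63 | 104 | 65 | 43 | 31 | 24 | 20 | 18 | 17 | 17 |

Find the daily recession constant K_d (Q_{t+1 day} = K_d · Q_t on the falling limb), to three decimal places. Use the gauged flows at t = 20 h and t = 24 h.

Between t = 20 h and t = 24 h the flow falls from 18 to 17 L/s over 2×2 h = 4 h.
Per-interval ratio K = (17/18)^(1/2) = 0.9718; K_d = K^(24/2) = 0.710.

K_d ≈ 0.710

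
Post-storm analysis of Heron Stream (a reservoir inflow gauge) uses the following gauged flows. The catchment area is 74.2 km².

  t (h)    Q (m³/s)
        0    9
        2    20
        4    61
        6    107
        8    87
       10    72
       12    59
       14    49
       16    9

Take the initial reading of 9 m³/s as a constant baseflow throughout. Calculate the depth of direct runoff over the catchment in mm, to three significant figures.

d ≈ 38.0 mm

Direct runoff: 0.0, 11.0, 52.0, 98.0, 78.0, 63.0, 50.0, 40.0, 0.0 m³/s; ΣQ_DR = 392.0 m³/s.
V = ΣQ_DR · Δt = 392.0 × 7200 s = 2.822 × 10^6 m³.
Over A = 74.2 km², depth = V / A = 38.0 mm.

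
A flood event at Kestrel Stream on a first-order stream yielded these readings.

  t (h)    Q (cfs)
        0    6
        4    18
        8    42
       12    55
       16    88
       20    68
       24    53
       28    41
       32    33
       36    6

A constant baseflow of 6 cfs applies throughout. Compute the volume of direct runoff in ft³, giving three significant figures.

V ≈ 5.04 × 10^6 ft³

Direct-runoff ordinates (Q − Q_b): 0.0, 12.0, 36.0, 49.0, 82.0, 62.0, 47.0, 35.0, 27.0, 0.0 cfs.
ΣQ_DR = 350.0 cfs.
With Δt = 4 h = 14400 s, V = ΣQ_DR · Δt = 350.0 × 14400 = 5.04 × 10^6 ft³.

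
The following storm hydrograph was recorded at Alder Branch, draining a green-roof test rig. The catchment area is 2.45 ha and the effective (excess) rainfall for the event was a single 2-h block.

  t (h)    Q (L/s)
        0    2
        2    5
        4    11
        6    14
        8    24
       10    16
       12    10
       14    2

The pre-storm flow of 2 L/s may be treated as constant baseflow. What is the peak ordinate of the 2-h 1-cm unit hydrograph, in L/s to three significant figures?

Direct runoff: 0.0, 3.0, 9.0, 12.0, 22.0, 14.0, 8.0, 0.0 L/s; ΣQ_DR = 68.00 L/s, peak = 22.0 L/s.
Runoff depth d = ΣQ_DR·Δt / A = 68.00 × 7200 / (2.45 ha) = 19.98 mm.
The 1-cm UH is the DRH scaled by (10 mm)/d, so U_p = 22.0 × 10/19.98 = 11.0 L/s.

U_p ≈ 11.0 L/s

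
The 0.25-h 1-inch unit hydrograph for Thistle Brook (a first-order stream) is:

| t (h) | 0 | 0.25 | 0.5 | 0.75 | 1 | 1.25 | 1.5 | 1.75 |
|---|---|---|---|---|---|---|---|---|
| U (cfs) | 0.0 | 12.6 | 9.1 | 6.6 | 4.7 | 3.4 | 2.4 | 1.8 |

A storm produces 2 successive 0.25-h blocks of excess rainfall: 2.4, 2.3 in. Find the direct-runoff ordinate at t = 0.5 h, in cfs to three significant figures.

Q ≈ 50.8 cfs

By discrete convolution, Q_j = Σ (P_i / 1 in) · U_{j−i}.
At t = 0.5 h (j=2): Q = (2.4/1)·9.1 + (2.3/1)·12.6 = 50.8 cfs.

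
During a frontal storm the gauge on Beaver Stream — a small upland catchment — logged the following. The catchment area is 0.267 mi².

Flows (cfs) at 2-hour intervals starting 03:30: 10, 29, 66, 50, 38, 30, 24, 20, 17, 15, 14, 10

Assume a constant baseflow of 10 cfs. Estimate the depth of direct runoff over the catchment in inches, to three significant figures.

Direct runoff: 0.0, 19.0, 56.0, 40.0, 28.0, 20.0, 14.0, 10.0, 7.0, 5.0, 4.0, 0.0 cfs; ΣQ_DR = 203.0 cfs.
V = ΣQ_DR · Δt = 203.0 × 7200 s = 1.462 × 10^6 ft³.
Over A = 0.267 mi², depth = V / A = 2.36 in.

d ≈ 2.36 in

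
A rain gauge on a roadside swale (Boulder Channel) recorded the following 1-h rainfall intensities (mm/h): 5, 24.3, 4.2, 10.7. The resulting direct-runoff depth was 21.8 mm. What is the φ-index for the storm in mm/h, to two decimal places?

φ ≈ 6.60 mm/h

Only the 2 blocks with intensity above φ contribute runoff: 24.3, 10.7 mm/h.
Σ(I−φ)·Δt = d  ⇒  (24.3+10.7 − 2φ)·1 = 21.8
φ = (35.00 − 21.8/1) / 2 = 6.60 mm/h.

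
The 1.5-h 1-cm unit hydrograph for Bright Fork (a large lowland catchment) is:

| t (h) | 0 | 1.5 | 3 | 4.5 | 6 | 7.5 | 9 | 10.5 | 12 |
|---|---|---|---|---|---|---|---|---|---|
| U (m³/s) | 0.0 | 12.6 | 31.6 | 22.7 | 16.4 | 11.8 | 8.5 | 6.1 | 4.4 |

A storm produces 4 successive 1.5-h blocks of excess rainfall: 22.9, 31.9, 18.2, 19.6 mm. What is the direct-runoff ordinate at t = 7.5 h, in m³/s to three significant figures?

By discrete convolution, Q_j = Σ (P_i / 10 mm) · U_{j−i}.
At t = 7.5 h (j=5): Q = (22.9/10)·11.8 + (31.9/10)·16.4 + (18.2/10)·22.7 + (19.6/10)·31.6 = 183 m³/s.

Q ≈ 183 m³/s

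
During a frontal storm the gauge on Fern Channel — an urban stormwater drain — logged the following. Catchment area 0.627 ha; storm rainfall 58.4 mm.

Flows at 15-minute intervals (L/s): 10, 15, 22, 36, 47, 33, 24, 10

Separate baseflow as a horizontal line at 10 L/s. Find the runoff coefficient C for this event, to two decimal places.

ΣQ_DR = 117.0 L/s; V = ΣQ_DR·Δt = 1.053 × 10^5 L.
Runoff depth d = V / A = 16.79 mm.
C = d / P = 16.79 / 58.4 = 0.29.

C ≈ 0.29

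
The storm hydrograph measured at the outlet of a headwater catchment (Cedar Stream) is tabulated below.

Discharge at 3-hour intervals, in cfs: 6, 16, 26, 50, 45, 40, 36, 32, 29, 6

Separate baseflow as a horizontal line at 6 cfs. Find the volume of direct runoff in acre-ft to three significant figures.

Direct-runoff ordinates (Q − Q_b): 0.0, 10.0, 20.0, 44.0, 39.0, 34.0, 30.0, 26.0, 23.0, 0.0 cfs.
ΣQ_DR = 226.0 cfs.
With Δt = 3 h = 10800 s, V = ΣQ_DR · Δt = 226.0 × 10800 = 2.44 × 10^6 ft³ = 56.0 acre-ft.

V ≈ 56.0 acre-ft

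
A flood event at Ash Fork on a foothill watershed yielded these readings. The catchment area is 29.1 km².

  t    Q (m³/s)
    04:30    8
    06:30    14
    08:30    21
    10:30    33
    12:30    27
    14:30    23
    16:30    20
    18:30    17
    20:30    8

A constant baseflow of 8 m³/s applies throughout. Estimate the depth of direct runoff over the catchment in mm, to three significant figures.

Direct runoff: 0.0, 6.0, 13.0, 25.0, 19.0, 15.0, 12.0, 9.0, 0.0 m³/s; ΣQ_DR = 99.00 m³/s.
V = ΣQ_DR · Δt = 99.00 × 7200 s = 7.128 × 10^5 m³.
Over A = 29.1 km², depth = V / A = 24.5 mm.

d ≈ 24.5 mm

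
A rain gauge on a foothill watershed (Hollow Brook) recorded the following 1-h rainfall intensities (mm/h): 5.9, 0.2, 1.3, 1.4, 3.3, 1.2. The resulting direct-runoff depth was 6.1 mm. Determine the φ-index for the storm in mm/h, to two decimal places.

φ ≈ 1.55 mm/h

Only the 2 blocks with intensity above φ contribute runoff: 5.9, 3.3 mm/h.
Σ(I−φ)·Δt = d  ⇒  (5.9+3.3 − 2φ)·1 = 6.1
φ = (9.200 − 6.1/1) / 2 = 1.55 mm/h.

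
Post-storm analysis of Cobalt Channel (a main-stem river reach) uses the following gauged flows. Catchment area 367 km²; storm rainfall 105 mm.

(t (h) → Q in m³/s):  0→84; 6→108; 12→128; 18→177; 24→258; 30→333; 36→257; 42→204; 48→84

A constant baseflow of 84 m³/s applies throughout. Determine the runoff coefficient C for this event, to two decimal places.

ΣQ_DR = 877.0 m³/s; V = ΣQ_DR·Δt = 1.894 × 10^7 m³.
Runoff depth d = V / A = 51.62 mm.
C = d / P = 51.62 / 105 = 0.49.

C ≈ 0.49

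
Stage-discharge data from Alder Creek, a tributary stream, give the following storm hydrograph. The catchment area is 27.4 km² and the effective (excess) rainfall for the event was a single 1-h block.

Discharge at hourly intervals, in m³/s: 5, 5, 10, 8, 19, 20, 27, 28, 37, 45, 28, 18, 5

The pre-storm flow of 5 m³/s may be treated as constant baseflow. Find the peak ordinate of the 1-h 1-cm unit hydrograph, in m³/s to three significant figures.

Direct runoff: 0.0, 0.0, 5.0, 3.0, 14.0, 15.0, 22.0, 23.0, 32.0, 40.0, 23.0, 13.0, 0.0 m³/s; ΣQ_DR = 190.0 m³/s, peak = 40.0 m³/s.
Runoff depth d = ΣQ_DR·Δt / A = 190.0 × 3600 / (27.4 km²) = 24.96 mm.
The 1-cm UH is the DRH scaled by (10 mm)/d, so U_p = 40.0 × 10/24.96 = 16.0 m³/s.

U_p ≈ 16.0 m³/s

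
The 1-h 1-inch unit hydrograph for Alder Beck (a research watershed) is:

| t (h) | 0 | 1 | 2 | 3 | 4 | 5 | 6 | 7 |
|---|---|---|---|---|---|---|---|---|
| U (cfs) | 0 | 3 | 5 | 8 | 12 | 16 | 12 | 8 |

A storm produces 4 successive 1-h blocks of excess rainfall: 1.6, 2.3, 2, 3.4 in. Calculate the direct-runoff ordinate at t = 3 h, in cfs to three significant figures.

By discrete convolution, Q_j = Σ (P_i / 1 in) · U_{j−i}.
At t = 3 h (j=3): Q = (1.6/1)·8 + (2.3/1)·5 + (2/1)·3 + (3.4/1)·0 = 30.3 cfs.

Q ≈ 30.3 cfs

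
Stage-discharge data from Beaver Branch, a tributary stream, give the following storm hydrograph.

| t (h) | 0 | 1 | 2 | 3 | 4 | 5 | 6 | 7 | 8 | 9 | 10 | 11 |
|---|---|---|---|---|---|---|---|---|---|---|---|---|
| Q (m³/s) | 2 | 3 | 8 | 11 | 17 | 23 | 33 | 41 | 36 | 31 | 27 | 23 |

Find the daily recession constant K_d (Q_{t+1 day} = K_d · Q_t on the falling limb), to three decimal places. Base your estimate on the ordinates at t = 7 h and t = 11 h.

K_d ≈ 0.031

Between t = 7 h and t = 11 h the flow falls from 41 to 23 m³/s over 4×1 h = 4 h.
Per-interval ratio K = (23/41)^(1/4) = 0.8654; K_d = K^(24/1) = 0.031.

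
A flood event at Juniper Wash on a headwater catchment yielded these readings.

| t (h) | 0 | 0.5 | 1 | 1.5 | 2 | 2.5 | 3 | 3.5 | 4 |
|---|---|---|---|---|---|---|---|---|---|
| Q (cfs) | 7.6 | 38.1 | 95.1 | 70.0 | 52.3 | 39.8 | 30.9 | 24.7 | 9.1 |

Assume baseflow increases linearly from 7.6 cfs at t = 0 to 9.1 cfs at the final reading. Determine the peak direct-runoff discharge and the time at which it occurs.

Subtracting baseflow gives direct-runoff ordinates: 0.00, 30.31, 87.12, 61.84, 43.95, 31.26, 22.18, 15.79, 0.00 cfs.
The maximum is 87.12 cfs, occurring at the reading for t = 1 h.

Q_p = 87.12 cfs at t = 1 h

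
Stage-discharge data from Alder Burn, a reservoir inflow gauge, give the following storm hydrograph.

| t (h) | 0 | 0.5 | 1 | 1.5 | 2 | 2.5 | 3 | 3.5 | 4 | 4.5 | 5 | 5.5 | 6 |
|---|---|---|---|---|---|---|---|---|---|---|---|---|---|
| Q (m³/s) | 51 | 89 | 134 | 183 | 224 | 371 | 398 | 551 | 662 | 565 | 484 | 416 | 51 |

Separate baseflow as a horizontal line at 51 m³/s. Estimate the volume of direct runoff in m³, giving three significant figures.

V ≈ 6.33 × 10^6 m³

Direct-runoff ordinates (Q − Q_b): 0.0, 38.0, 83.0, 132.0, 173.0, 320.0, 347.0, 500.0, 611.0, 514.0, 433.0, 365.0, 0.0 m³/s.
ΣQ_DR = 3516 m³/s.
With Δt = 0.5 h = 1800 s, V = ΣQ_DR · Δt = 3516 × 1800 = 6.33 × 10^6 m³.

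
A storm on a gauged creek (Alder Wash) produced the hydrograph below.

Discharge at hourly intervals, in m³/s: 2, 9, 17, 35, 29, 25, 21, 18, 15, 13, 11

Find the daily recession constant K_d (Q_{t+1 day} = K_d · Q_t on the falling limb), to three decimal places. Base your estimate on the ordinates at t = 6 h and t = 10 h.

Between t = 6 h and t = 10 h the flow falls from 21 to 11 m³/s over 4×1 h = 4 h.
Per-interval ratio K = (11/21)^(1/4) = 0.8507; K_d = K^(24/1) = 0.021.

K_d ≈ 0.021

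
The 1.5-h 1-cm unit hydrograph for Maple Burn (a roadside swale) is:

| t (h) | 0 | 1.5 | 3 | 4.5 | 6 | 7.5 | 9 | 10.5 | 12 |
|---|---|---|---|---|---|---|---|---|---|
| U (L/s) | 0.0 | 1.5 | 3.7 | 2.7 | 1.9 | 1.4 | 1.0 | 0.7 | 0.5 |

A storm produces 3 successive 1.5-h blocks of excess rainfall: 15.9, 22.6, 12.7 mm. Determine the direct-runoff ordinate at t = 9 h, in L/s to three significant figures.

By discrete convolution, Q_j = Σ (P_i / 10 mm) · U_{j−i}.
At t = 9 h (j=6): Q = (15.9/10)·1.0 + (22.6/10)·1.4 + (12.7/10)·1.9 = 7.17 L/s.

Q ≈ 7.17 L/s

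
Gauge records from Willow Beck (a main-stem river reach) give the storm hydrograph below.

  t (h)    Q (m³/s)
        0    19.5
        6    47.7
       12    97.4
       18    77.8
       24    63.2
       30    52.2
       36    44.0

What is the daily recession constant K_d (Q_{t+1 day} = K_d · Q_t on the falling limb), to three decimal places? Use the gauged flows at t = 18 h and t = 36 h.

Between t = 18 h and t = 36 h the flow falls from 77.8 to 44.0 m³/s over 3×6 h = 18 h.
Per-interval ratio K = (44.0/77.8)^(1/3) = 0.8270; K_d = K^(24/6) = 0.468.

K_d ≈ 0.468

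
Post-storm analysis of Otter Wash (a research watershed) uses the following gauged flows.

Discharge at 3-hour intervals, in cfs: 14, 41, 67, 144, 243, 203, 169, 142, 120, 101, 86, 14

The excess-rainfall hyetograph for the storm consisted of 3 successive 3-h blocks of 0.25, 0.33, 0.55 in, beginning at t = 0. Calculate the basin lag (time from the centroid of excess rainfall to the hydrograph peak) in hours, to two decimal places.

t_L ≈ 6.70 h

Centroid of excess rainfall: t_c = Σ P_i·t̄_i / ΣP_i = 5.2965 h (block centres at 1.5, 4.5, 7.5 h).
Hydrograph peak occurs at t = 12 h, so basin lag t_L = 12 − 5.2965 = 6.70 h.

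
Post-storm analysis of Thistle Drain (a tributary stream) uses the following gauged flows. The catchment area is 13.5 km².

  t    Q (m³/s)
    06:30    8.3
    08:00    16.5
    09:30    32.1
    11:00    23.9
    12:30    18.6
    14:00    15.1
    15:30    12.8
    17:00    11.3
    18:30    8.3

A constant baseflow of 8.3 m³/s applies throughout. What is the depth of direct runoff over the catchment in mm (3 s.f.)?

d ≈ 28.9 mm

Direct runoff: 0.0, 8.2, 23.8, 15.6, 10.3, 6.8, 4.5, 3.0, 0.0 m³/s; ΣQ_DR = 72.20 m³/s.
V = ΣQ_DR · Δt = 72.20 × 5400 s = 3.899 × 10^5 m³.
Over A = 13.5 km², depth = V / A = 28.9 mm.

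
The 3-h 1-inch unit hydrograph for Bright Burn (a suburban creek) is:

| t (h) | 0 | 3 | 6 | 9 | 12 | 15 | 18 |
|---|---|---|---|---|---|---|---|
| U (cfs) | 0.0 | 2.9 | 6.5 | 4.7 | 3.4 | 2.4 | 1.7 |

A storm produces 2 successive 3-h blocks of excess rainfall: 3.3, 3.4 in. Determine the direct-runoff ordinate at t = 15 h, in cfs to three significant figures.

By discrete convolution, Q_j = Σ (P_i / 1 in) · U_{j−i}.
At t = 15 h (j=5): Q = (3.3/1)·2.4 + (3.4/1)·3.4 = 19.5 cfs.

Q ≈ 19.5 cfs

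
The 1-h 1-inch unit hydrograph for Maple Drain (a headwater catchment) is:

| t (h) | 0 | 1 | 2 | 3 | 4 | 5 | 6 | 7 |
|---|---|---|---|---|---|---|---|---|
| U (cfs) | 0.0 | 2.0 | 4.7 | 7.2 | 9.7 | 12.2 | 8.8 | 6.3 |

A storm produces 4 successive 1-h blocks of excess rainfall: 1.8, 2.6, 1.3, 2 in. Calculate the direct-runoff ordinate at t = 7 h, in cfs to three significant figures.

By discrete convolution, Q_j = Σ (P_i / 1 in) · U_{j−i}.
At t = 7 h (j=7): Q = (1.8/1)·6.3 + (2.6/1)·8.8 + (1.3/1)·12.2 + (2/1)·9.7 = 69.5 cfs.

Q ≈ 69.5 cfs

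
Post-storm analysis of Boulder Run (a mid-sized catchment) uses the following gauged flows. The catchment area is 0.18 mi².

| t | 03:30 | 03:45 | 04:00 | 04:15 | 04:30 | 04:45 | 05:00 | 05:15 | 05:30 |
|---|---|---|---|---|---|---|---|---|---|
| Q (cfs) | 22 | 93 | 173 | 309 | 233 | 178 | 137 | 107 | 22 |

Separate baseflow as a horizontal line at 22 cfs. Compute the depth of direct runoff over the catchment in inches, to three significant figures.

Direct runoff: 0.0, 71.0, 151.0, 287.0, 211.0, 156.0, 115.0, 85.0, 0.0 cfs; ΣQ_DR = 1076 cfs.
V = ΣQ_DR · Δt = 1076 × 900 s = 9.684 × 10^5 ft³.
Over A = 0.18 mi², depth = V / A = 2.32 in.

d ≈ 2.32 in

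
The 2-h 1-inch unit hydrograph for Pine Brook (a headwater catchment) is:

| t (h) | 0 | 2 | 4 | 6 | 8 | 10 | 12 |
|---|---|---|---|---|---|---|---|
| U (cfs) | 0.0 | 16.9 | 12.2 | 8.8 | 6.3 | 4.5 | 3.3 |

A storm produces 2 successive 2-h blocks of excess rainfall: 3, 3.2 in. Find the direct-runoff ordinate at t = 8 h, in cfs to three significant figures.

By discrete convolution, Q_j = Σ (P_i / 1 in) · U_{j−i}.
At t = 8 h (j=4): Q = (3/1)·6.3 + (3.2/1)·8.8 = 47.1 cfs.

Q ≈ 47.1 cfs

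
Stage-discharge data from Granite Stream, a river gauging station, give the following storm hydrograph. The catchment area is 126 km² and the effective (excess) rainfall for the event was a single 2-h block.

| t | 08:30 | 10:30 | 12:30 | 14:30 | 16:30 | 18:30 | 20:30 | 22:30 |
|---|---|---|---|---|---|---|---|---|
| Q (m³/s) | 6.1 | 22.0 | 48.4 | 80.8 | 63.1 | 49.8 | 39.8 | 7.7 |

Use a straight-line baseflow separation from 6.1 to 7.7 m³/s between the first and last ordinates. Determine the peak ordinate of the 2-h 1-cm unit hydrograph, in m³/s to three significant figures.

Direct runoff: 0.00, 15.67, 41.84, 74.01, 56.09, 42.56, 32.33, 0.00 m³/s; ΣQ_DR = 262.5 m³/s, peak = 74.01 m³/s.
Runoff depth d = ΣQ_DR·Δt / A = 262.5 × 7200 / (126 km²) = 15.00 mm.
The 1-cm UH is the DRH scaled by (10 mm)/d, so U_p = 74.01 × 10/15.00 = 49.3 m³/s.

U_p ≈ 49.3 m³/s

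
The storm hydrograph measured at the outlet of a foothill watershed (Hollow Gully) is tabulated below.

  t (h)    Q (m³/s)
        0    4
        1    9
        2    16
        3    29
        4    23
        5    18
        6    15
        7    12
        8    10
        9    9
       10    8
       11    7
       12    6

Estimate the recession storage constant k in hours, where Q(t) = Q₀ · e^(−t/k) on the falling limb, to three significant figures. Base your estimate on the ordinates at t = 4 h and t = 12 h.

k ≈ 5.95 h

On the falling limb, Q drops from 23 to 6 m³/s between t = 4 h and t = 12 h (Δt = 8 h).
k = −Δt / ln(Q₂/Q₁) = −8 / ln(6/23) = 5.95 h.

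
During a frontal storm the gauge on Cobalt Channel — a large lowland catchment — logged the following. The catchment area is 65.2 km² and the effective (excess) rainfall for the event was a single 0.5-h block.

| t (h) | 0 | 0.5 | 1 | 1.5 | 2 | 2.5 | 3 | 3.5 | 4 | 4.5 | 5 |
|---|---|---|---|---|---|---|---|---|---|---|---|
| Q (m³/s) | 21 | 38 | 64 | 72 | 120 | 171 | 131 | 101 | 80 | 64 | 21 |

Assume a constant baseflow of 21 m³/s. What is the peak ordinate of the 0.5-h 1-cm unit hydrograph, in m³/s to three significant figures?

Direct runoff: 0.0, 17.0, 43.0, 51.0, 99.0, 150.0, 110.0, 80.0, 59.0, 43.0, 0.0 m³/s; ΣQ_DR = 652.0 m³/s, peak = 150.0 m³/s.
Runoff depth d = ΣQ_DR·Δt / A = 652.0 × 1800 / (65.2 km²) = 18.00 mm.
The 1-cm UH is the DRH scaled by (10 mm)/d, so U_p = 150.0 × 10/18.00 = 83.3 m³/s.

U_p ≈ 83.3 m³/s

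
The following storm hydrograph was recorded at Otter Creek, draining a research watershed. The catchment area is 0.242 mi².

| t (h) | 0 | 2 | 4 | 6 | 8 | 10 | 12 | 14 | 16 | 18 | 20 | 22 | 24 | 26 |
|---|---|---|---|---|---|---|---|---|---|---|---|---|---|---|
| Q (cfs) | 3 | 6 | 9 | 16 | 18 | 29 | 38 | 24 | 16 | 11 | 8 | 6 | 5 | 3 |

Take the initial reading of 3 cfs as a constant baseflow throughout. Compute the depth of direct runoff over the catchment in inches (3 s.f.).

d ≈ 1.92 in

Direct runoff: 0.0, 3.0, 6.0, 13.0, 15.0, 26.0, 35.0, 21.0, 13.0, 8.0, 5.0, 3.0, 2.0, 0.0 cfs; ΣQ_DR = 150.0 cfs.
V = ΣQ_DR · Δt = 150.0 × 7200 s = 1.080 × 10^6 ft³.
Over A = 0.242 mi², depth = V / A = 1.92 in.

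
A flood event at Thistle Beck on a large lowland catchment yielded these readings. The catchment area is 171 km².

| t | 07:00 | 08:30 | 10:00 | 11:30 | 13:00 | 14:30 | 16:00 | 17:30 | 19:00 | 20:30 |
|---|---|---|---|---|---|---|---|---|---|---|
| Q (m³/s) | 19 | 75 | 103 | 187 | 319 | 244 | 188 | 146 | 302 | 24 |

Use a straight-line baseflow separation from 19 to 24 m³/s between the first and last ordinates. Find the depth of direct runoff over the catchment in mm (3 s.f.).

d ≈ 44.0 mm

Direct runoff: 0.00, 55.44, 82.89, 166.33, 297.78, 222.22, 165.67, 123.11, 278.56, 0.00 m³/s; ΣQ_DR = 1392 m³/s.
V = ΣQ_DR · Δt = 1392 × 5400 s = 7.517 × 10^6 m³.
Over A = 171 km², depth = V / A = 44.0 mm.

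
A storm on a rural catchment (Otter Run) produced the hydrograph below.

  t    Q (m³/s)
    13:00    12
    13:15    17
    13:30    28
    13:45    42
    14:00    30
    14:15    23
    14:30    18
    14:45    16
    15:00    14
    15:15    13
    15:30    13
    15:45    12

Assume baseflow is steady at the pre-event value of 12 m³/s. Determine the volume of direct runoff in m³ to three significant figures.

Direct-runoff ordinates (Q − Q_b): 0.0, 5.0, 16.0, 30.0, 18.0, 11.0, 6.0, 4.0, 2.0, 1.0, 1.0, 0.0 m³/s.
ΣQ_DR = 94.00 m³/s.
With Δt = 0.25 h = 900 s, V = ΣQ_DR · Δt = 94.00 × 900 = 84600 m³.

V ≈ 84600 m³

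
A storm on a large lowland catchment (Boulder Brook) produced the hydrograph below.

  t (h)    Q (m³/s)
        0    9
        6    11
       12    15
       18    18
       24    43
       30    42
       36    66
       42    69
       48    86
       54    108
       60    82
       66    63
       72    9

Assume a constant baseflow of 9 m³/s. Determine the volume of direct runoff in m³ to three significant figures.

V ≈ 1.09 × 10^7 m³

Direct-runoff ordinates (Q − Q_b): 0.0, 2.0, 6.0, 9.0, 34.0, 33.0, 57.0, 60.0, 77.0, 99.0, 73.0, 54.0, 0.0 m³/s.
ΣQ_DR = 504.0 m³/s.
With Δt = 6 h = 21600 s, V = ΣQ_DR · Δt = 504.0 × 21600 = 1.09 × 10^7 m³.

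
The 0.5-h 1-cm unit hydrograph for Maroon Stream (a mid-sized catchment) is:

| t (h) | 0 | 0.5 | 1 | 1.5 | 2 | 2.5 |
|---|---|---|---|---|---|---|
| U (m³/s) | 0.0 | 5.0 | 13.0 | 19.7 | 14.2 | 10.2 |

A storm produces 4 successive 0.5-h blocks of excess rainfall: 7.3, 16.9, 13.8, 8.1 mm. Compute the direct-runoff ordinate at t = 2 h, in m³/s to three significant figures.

Q ≈ 65.6 m³/s

By discrete convolution, Q_j = Σ (P_i / 10 mm) · U_{j−i}.
At t = 2 h (j=4): Q = (7.3/10)·14.2 + (16.9/10)·19.7 + (13.8/10)·13.0 + (8.1/10)·5.0 = 65.6 m³/s.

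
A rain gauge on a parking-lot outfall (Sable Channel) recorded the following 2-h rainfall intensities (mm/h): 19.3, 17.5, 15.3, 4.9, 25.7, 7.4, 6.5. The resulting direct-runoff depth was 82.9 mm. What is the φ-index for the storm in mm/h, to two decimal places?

φ ≈ 9.09 mm/h

Only the 4 blocks with intensity above φ contribute runoff: 19.3, 17.5, 15.3, 25.7 mm/h.
Σ(I−φ)·Δt = d  ⇒  (19.3+17.5+15.3+25.7 − 4φ)·2 = 82.9
φ = (77.80 − 82.9/2) / 4 = 9.09 mm/h.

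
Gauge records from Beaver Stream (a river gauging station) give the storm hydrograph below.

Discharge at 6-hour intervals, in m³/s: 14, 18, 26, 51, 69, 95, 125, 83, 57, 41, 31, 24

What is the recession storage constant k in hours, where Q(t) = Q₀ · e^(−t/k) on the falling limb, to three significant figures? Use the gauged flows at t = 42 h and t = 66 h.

On the falling limb, Q drops from 83 to 24 m³/s between t = 42 h and t = 66 h (Δt = 24 h).
k = −Δt / ln(Q₂/Q₁) = −24 / ln(24/83) = 19.3 h.

k ≈ 19.3 h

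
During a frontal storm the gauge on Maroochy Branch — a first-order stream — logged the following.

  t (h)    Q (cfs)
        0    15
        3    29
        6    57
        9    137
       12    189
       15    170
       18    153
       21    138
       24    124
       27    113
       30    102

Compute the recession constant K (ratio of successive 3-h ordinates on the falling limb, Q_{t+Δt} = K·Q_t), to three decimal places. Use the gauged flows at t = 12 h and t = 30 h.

Using the recession-limb readings at t = 12 h and t = 30 h: Q falls from 189 to 102 cfs over 6 intervals.
K = (Q₂/Q₁)^(1/6) = (102/189)^(1/6) = 0.902.

K ≈ 0.902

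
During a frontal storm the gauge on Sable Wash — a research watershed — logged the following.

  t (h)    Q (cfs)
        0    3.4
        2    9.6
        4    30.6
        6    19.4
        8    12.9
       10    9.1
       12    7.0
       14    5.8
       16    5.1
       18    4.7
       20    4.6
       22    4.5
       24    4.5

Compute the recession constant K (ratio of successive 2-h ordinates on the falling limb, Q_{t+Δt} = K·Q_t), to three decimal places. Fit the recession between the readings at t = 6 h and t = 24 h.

K ≈ 0.850

Using the recession-limb readings at t = 6 h and t = 24 h: Q falls from 19.4 to 4.5 cfs over 9 intervals.
K = (Q₂/Q₁)^(1/9) = (4.5/19.4)^(1/9) = 0.850.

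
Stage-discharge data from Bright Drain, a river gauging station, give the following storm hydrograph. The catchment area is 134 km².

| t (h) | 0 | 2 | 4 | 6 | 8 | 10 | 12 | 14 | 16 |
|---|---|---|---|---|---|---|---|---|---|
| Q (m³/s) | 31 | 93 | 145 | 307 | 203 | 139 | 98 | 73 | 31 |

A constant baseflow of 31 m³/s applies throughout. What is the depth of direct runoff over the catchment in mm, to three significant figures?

d ≈ 45.2 mm

Direct runoff: 0.0, 62.0, 114.0, 276.0, 172.0, 108.0, 67.0, 42.0, 0.0 m³/s; ΣQ_DR = 841.0 m³/s.
V = ΣQ_DR · Δt = 841.0 × 7200 s = 6.055 × 10^6 m³.
Over A = 134 km², depth = V / A = 45.2 mm.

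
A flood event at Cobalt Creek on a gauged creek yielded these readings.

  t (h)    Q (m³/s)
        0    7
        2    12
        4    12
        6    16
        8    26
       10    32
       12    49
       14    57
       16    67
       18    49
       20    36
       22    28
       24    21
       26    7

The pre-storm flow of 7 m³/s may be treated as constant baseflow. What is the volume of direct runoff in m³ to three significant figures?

V ≈ 2.31 × 10^6 m³

Direct-runoff ordinates (Q − Q_b): 0.0, 5.0, 5.0, 9.0, 19.0, 25.0, 42.0, 50.0, 60.0, 42.0, 29.0, 21.0, 14.0, 0.0 m³/s.
ΣQ_DR = 321.0 m³/s.
With Δt = 2 h = 7200 s, V = ΣQ_DR · Δt = 321.0 × 7200 = 2.31 × 10^6 m³.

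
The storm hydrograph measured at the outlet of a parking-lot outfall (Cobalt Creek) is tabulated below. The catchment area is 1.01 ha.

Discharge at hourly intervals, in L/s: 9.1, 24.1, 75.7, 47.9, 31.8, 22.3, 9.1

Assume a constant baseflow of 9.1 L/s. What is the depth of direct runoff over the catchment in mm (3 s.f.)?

Direct runoff: 0.0, 15.0, 66.6, 38.8, 22.7, 13.2, 0.0 L/s; ΣQ_DR = 156.3 L/s.
V = ΣQ_DR · Δt = 156.3 × 3600 s = 5.627 × 10^5 L.
Over A = 1.01 ha, depth = V / A = 55.7 mm.

d ≈ 55.7 mm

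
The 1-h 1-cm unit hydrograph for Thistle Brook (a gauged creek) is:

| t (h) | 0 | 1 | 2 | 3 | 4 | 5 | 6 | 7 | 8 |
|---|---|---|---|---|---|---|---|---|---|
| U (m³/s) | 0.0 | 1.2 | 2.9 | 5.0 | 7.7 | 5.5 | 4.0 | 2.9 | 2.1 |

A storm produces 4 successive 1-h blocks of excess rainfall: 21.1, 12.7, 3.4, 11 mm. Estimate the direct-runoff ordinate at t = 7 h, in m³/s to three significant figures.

By discrete convolution, Q_j = Σ (P_i / 10 mm) · U_{j−i}.
At t = 7 h (j=7): Q = (21.1/10)·2.9 + (12.7/10)·4.0 + (3.4/10)·5.5 + (11/10)·7.7 = 21.5 m³/s.

Q ≈ 21.5 m³/s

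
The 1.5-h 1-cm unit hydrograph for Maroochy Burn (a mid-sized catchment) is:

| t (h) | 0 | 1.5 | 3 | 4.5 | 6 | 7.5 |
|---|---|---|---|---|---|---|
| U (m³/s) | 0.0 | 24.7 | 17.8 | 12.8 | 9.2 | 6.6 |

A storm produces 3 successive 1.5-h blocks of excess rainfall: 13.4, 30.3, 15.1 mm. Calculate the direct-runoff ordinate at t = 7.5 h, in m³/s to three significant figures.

By discrete convolution, Q_j = Σ (P_i / 10 mm) · U_{j−i}.
At t = 7.5 h (j=5): Q = (13.4/10)·6.6 + (30.3/10)·9.2 + (15.1/10)·12.8 = 56.0 m³/s.

Q ≈ 56.0 m³/s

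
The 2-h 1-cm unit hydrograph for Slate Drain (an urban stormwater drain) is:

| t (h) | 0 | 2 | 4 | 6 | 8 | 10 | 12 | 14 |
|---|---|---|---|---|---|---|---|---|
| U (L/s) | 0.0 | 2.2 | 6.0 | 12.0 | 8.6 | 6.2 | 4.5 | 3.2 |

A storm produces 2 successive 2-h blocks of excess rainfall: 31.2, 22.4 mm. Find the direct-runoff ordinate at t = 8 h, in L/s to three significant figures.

By discrete convolution, Q_j = Σ (P_i / 10 mm) · U_{j−i}.
At t = 8 h (j=4): Q = (31.2/10)·8.6 + (22.4/10)·12.0 = 53.7 L/s.

Q ≈ 53.7 L/s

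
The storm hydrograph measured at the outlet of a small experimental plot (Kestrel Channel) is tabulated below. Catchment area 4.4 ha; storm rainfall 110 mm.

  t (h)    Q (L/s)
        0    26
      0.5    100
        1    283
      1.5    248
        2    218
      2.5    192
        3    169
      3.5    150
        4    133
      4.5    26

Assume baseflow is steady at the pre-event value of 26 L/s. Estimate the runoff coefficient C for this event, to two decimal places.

ΣQ_DR = 1285 L/s; V = ΣQ_DR·Δt = 2.313 × 10^6 L.
Runoff depth d = V / A = 52.57 mm.
C = d / P = 52.57 / 110 = 0.48.

C ≈ 0.48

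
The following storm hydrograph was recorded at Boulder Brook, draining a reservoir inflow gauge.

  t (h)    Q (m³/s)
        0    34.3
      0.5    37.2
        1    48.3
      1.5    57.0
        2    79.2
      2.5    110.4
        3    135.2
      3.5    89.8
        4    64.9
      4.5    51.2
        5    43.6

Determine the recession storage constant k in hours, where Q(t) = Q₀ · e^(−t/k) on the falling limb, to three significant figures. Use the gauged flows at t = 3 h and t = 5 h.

k ≈ 1.77 h

On the falling limb, Q drops from 135.2 to 43.6 m³/s between t = 3 h and t = 5 h (Δt = 2 h).
k = −Δt / ln(Q₂/Q₁) = −2 / ln(43.6/135.2) = 1.77 h.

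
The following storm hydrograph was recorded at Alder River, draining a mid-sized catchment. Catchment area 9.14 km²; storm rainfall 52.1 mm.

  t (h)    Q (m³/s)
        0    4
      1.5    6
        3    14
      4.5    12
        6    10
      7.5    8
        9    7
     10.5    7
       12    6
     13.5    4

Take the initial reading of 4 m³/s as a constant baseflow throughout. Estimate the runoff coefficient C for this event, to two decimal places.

C ≈ 0.43

ΣQ_DR = 38.00 m³/s; V = ΣQ_DR·Δt = 2.052 × 10^5 m³.
Runoff depth d = V / A = 22.45 mm.
C = d / P = 22.45 / 52.1 = 0.43.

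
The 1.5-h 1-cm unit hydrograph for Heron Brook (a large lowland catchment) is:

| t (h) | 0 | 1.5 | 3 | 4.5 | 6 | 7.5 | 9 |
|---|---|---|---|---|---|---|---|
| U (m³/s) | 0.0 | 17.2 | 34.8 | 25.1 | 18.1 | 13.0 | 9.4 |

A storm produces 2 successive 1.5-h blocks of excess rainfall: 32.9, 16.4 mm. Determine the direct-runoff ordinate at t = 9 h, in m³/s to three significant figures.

By discrete convolution, Q_j = Σ (P_i / 10 mm) · U_{j−i}.
At t = 9 h (j=6): Q = (32.9/10)·9.4 + (16.4/10)·13.0 = 52.2 m³/s.

Q ≈ 52.2 m³/s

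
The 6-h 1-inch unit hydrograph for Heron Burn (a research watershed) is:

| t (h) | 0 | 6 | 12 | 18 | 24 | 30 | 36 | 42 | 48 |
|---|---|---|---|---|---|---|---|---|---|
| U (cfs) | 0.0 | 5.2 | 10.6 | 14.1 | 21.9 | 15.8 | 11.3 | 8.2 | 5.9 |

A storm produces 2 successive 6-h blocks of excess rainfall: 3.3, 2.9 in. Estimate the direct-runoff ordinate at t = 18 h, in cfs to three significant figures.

By discrete convolution, Q_j = Σ (P_i / 1 in) · U_{j−i}.
At t = 18 h (j=3): Q = (3.3/1)·14.1 + (2.9/1)·10.6 = 77.3 cfs.

Q ≈ 77.3 cfs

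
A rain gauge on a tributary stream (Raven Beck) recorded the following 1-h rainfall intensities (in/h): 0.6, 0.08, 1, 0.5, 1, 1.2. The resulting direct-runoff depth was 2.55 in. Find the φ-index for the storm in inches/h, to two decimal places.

φ ≈ 0.35 in/h

Only the 5 blocks with intensity above φ contribute runoff: 0.6, 1, 0.5, 1, 1.2 in/h.
Σ(I−φ)·Δt = d  ⇒  (0.6+1+0.5+1+1.2 − 5φ)·1 = 2.55
φ = (4.300 − 2.55/1) / 5 = 0.35 in/h.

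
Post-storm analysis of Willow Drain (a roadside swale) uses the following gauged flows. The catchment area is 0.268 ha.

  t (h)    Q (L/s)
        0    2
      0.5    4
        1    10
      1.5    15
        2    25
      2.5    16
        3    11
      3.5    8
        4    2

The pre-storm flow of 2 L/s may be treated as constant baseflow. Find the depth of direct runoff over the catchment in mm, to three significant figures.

Direct runoff: 0.0, 2.0, 8.0, 13.0, 23.0, 14.0, 9.0, 6.0, 0.0 L/s; ΣQ_DR = 75.00 L/s.
V = ΣQ_DR · Δt = 75.00 × 1800 s = 1.350 × 10^5 L.
Over A = 0.268 ha, depth = V / A = 50.4 mm.

d ≈ 50.4 mm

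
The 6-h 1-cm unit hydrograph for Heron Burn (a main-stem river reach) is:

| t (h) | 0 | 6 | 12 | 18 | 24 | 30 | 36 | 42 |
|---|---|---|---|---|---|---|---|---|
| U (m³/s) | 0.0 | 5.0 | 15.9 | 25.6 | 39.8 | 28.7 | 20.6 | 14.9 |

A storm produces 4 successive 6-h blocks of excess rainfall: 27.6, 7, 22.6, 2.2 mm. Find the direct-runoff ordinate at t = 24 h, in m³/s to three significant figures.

Q ≈ 165 m³/s

By discrete convolution, Q_j = Σ (P_i / 10 mm) · U_{j−i}.
At t = 24 h (j=4): Q = (27.6/10)·39.8 + (7/10)·25.6 + (22.6/10)·15.9 + (2.2/10)·5.0 = 165 m³/s.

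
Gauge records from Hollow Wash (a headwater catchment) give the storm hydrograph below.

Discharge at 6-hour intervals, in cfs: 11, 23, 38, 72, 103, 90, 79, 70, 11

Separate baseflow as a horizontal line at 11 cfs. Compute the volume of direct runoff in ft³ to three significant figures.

V ≈ 8.60 × 10^6 ft³

Direct-runoff ordinates (Q − Q_b): 0.0, 12.0, 27.0, 61.0, 92.0, 79.0, 68.0, 59.0, 0.0 cfs.
ΣQ_DR = 398.0 cfs.
With Δt = 6 h = 21600 s, V = ΣQ_DR · Δt = 398.0 × 21600 = 8.60 × 10^6 ft³.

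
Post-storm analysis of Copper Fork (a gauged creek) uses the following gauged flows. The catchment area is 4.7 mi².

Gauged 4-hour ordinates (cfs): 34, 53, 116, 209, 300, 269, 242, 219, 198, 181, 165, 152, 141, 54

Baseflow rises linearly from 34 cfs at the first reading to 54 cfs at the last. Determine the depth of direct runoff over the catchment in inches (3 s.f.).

Direct runoff: 0.00, 17.46, 78.92, 170.38, 259.85, 227.31, 198.77, 174.23, 151.69, 133.15, 115.62, 101.08, 88.54, 0.00 cfs; ΣQ_DR = 1717 cfs.
V = ΣQ_DR · Δt = 1717 × 14400 s = 2.472 × 10^7 ft³.
Over A = 4.7 mi², depth = V / A = 2.26 in.

d ≈ 2.26 in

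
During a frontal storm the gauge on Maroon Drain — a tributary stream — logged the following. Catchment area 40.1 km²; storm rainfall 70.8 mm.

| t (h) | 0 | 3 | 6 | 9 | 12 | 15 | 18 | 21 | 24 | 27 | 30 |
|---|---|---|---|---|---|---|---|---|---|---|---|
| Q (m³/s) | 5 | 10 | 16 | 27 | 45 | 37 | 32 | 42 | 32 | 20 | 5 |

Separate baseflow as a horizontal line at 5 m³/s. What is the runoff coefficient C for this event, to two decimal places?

ΣQ_DR = 216.0 m³/s; V = ΣQ_DR·Δt = 2.333 × 10^6 m³.
Runoff depth d = V / A = 58.17 mm.
C = d / P = 58.17 / 70.8 = 0.82.

C ≈ 0.82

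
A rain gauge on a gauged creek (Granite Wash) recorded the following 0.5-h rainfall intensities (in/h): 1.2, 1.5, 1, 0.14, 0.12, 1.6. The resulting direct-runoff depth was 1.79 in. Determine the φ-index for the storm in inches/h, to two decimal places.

φ ≈ 0.43 in/h

Only the 4 blocks with intensity above φ contribute runoff: 1.2, 1.5, 1, 1.6 in/h.
Σ(I−φ)·Δt = d  ⇒  (1.2+1.5+1+1.6 − 4φ)·0.5 = 1.79
φ = (5.300 − 1.79/0.5) / 4 = 0.43 in/h.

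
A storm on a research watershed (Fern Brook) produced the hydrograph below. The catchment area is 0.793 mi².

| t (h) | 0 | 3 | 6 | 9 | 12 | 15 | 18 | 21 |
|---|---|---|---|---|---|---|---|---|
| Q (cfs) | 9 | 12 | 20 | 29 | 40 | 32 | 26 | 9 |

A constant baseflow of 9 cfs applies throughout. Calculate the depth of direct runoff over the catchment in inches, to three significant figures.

d ≈ 0.616 in

Direct runoff: 0.0, 3.0, 11.0, 20.0, 31.0, 23.0, 17.0, 0.0 cfs; ΣQ_DR = 105.0 cfs.
V = ΣQ_DR · Δt = 105.0 × 10800 s = 1.134 × 10^6 ft³.
Over A = 0.793 mi², depth = V / A = 0.616 in.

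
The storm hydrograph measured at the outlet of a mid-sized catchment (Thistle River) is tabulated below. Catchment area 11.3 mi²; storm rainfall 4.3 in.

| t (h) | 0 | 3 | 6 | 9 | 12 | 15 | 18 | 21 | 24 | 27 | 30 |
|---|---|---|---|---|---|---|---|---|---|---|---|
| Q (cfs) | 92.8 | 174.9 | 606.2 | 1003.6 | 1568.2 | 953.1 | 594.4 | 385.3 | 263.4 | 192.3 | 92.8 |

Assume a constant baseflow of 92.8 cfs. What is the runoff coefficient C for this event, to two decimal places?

ΣQ_DR = 4906 cfs; V = ΣQ_DR·Δt = 5.299 × 10^7 ft³.
Runoff depth d = V / A = 2.018 in.
C = d / P = 2.018 / 4.3 = 0.47.

C ≈ 0.47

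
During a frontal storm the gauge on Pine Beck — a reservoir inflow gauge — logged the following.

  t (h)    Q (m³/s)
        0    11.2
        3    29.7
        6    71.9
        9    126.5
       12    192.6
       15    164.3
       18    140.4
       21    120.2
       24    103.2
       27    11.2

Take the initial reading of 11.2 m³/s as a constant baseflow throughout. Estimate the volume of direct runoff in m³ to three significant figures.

V ≈ 9.28 × 10^6 m³

Direct-runoff ordinates (Q − Q_b): 0.0, 18.5, 60.7, 115.3, 181.4, 153.1, 129.2, 109.0, 92.0, 0.0 m³/s.
ΣQ_DR = 859.2 m³/s.
With Δt = 3 h = 10800 s, V = ΣQ_DR · Δt = 859.2 × 10800 = 9.28 × 10^6 m³.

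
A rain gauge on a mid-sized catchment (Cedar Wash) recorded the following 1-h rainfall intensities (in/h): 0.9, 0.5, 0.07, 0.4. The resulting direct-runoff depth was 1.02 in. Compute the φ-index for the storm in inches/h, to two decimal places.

φ ≈ 0.26 in/h

Only the 3 blocks with intensity above φ contribute runoff: 0.9, 0.5, 0.4 in/h.
Σ(I−φ)·Δt = d  ⇒  (0.9+0.5+0.4 − 3φ)·1 = 1.02
φ = (1.800 − 1.02/1) / 3 = 0.26 in/h.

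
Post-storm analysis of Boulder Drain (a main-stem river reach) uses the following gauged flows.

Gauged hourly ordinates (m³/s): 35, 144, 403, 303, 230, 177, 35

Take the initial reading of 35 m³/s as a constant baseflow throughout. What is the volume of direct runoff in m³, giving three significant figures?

Direct-runoff ordinates (Q − Q_b): 0.0, 109.0, 368.0, 268.0, 195.0, 142.0, 0.0 m³/s.
ΣQ_DR = 1082 m³/s.
With Δt = 1 h = 3600 s, V = ΣQ_DR · Δt = 1082 × 3600 = 3.90 × 10^6 m³.

V ≈ 3.90 × 10^6 m³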